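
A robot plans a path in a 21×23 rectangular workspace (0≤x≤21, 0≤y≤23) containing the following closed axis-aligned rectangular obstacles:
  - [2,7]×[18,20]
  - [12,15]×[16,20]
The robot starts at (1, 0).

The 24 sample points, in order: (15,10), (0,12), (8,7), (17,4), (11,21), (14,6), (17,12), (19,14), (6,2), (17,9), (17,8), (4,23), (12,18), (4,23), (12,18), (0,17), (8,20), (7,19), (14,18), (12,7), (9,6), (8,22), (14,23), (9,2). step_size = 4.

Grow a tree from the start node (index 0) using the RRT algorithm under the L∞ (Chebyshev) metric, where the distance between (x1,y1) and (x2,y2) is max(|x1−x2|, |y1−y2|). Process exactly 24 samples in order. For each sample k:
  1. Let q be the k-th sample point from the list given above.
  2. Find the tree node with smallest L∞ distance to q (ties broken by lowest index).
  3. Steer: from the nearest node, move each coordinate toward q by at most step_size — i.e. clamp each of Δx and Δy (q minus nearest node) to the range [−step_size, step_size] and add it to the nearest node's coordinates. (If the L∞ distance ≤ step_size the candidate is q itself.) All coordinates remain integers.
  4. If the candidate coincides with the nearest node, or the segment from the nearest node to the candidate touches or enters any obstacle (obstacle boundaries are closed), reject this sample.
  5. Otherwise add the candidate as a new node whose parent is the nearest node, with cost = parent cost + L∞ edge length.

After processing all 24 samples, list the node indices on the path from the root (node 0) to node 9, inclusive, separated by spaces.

Path: 0 1 9

1. q=(15,10) nearest=0 d=14 new=(5,4) → add node 1 parent=0 cost=4
2. q=(0,12) nearest=1 d=8 new=(1,8) → add node 2 parent=1 cost=8
3. q=(8,7) nearest=1 d=3 new=(8,7) → add node 3 parent=1 cost=7
4. q=(17,4) nearest=3 d=9 new=(12,4) → add node 4 parent=3 cost=11
5. q=(11,21) nearest=2 d=13 new=(5,12) → add node 5 parent=2 cost=12
6. q=(14,6) nearest=4 d=2 new=(14,6) → add node 6 parent=4 cost=13
7. q=(17,12) nearest=6 d=6 new=(17,10) → add node 7 parent=6 cost=17
8. q=(19,14) nearest=7 d=4 new=(19,14) → add node 8 parent=7 cost=21
9. q=(6,2) nearest=1 d=2 new=(6,2) → add node 9 parent=1 cost=6
10. q=(17,9) nearest=7 d=1 new=(17,9) → add node 10 parent=7 cost=18
11. q=(17,8) nearest=10 d=1 new=(17,8) → add node 11 parent=10 cost=19
12. q=(4,23) nearest=5 d=11 new=(4,16) → add node 12 parent=5 cost=16
13. q=(12,18) nearest=5 d=7 new=(9,16) → add node 13 parent=5 cost=16
14. q=(4,23) nearest=12 d=7 new=(4,20) → blocked by [2,7]×[18,20], reject
15. q=(12,18) nearest=13 d=3 new=(12,18) → blocked by [12,15]×[16,20], reject
16. q=(0,17) nearest=12 d=4 new=(0,17) → add node 14 parent=12 cost=20
17. q=(8,20) nearest=12 d=4 new=(8,20) → blocked by [2,7]×[18,20], reject
18. q=(7,19) nearest=12 d=3 new=(7,19) → blocked by [2,7]×[18,20], reject
19. q=(14,18) nearest=8 d=5 new=(15,18) → blocked by [12,15]×[16,20], reject
20. q=(12,7) nearest=6 d=2 new=(12,7) → add node 15 parent=6 cost=15
21. q=(9,6) nearest=3 d=1 new=(9,6) → add node 16 parent=3 cost=8
22. q=(8,22) nearest=12 d=6 new=(8,20) → blocked by [2,7]×[18,20], reject
23. q=(14,23) nearest=13 d=7 new=(13,20) → blocked by [12,15]×[16,20], reject
24. q=(9,2) nearest=4 d=3 new=(9,2) → add node 17 parent=4 cost=14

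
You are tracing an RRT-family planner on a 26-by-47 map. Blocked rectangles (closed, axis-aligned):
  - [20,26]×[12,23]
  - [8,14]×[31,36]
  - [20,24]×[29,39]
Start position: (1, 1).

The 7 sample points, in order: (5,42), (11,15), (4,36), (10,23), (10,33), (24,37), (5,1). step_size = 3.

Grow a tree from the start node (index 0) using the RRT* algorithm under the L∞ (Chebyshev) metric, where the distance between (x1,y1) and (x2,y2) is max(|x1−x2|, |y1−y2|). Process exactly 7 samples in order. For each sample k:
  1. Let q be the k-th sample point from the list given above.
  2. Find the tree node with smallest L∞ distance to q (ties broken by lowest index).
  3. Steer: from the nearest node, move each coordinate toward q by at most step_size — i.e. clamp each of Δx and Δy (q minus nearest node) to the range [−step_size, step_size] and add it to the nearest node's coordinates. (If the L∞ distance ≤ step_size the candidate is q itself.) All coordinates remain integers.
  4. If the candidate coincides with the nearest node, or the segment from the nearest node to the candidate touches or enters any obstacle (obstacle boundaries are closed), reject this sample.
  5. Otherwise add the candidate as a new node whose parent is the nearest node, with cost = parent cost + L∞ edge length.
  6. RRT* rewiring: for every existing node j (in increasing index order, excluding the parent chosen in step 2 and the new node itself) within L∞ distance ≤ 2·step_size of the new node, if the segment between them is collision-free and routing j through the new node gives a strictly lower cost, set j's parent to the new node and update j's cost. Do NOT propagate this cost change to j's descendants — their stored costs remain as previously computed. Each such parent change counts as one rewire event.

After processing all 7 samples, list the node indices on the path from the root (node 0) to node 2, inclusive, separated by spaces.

Path: 0 1 2

1. q=(5,42) nearest=0 d=41 new=(4,4) → add node 1 parent=0 cost=3
2. q=(11,15) nearest=1 d=11 new=(7,7) → add node 2 parent=1 cost=6
3. q=(4,36) nearest=2 d=29 new=(4,10) → add node 3 parent=2 cost=9
4. q=(10,23) nearest=3 d=13 new=(7,13) → add node 4 parent=3 cost=12
5. q=(10,33) nearest=4 d=20 new=(10,16) → add node 5 parent=4 cost=15
6. q=(24,37) nearest=5 d=21 new=(13,19) → add node 6 parent=5 cost=18
7. q=(5,1) nearest=1 d=3 new=(5,1) → add node 7 parent=1 cost=6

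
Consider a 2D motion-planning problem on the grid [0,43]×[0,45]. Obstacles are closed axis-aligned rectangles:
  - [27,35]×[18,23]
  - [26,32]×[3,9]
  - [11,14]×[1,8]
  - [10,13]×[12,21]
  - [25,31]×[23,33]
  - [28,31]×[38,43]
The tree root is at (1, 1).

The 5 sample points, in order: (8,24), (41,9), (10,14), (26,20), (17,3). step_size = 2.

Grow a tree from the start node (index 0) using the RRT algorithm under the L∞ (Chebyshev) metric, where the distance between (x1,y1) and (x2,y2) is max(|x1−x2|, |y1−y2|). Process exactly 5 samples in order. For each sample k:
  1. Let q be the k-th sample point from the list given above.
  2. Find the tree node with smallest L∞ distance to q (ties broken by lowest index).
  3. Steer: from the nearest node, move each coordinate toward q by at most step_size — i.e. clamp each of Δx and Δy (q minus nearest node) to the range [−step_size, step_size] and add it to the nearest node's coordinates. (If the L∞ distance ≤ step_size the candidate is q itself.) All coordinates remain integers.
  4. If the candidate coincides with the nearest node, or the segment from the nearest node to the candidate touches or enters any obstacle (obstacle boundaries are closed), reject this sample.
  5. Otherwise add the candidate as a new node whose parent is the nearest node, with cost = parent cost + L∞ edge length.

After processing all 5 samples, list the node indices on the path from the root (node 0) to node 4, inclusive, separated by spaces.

1. q=(8,24) nearest=0 d=23 new=(3,3) → add node 1 parent=0 cost=2
2. q=(41,9) nearest=1 d=38 new=(5,5) → add node 2 parent=1 cost=4
3. q=(10,14) nearest=2 d=9 new=(7,7) → add node 3 parent=2 cost=6
4. q=(26,20) nearest=3 d=19 new=(9,9) → add node 4 parent=3 cost=8
5. q=(17,3) nearest=4 d=8 new=(11,7) → blocked by [11,14]×[1,8], reject

Path: 0 1 2 3 4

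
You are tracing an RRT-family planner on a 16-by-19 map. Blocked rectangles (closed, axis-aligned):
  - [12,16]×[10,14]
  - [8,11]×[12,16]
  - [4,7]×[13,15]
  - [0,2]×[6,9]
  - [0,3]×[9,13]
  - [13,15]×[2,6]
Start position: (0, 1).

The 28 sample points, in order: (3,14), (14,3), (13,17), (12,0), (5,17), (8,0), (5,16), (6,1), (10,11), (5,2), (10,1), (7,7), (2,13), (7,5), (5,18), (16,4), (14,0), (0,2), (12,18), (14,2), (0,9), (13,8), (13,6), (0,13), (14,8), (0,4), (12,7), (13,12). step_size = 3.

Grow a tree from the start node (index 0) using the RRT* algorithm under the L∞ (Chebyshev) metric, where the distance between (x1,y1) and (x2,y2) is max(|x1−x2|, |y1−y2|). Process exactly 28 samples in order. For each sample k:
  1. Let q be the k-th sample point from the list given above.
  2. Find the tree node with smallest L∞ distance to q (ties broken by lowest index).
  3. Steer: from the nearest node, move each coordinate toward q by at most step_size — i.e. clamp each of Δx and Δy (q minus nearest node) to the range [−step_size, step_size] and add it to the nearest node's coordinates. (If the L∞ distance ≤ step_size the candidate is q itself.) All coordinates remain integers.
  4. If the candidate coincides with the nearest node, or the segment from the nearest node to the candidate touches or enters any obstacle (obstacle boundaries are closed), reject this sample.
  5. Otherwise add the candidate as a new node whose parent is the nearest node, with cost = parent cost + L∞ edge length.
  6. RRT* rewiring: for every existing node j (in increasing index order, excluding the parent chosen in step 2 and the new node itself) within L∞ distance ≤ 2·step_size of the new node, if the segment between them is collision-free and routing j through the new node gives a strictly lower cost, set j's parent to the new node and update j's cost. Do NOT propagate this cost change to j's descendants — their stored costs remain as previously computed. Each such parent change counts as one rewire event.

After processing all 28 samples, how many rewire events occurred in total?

Rewire events: 2

1. q=(3,14) nearest=0 d=13 new=(3,4) → add node 1 parent=0 cost=3
2. q=(14,3) nearest=1 d=11 new=(6,3) → add node 2 parent=1 cost=6
3. q=(13,17) nearest=1 d=13 new=(6,7) → add node 3 parent=1 cost=6
4. q=(12,0) nearest=2 d=6 new=(9,0) → add node 4 parent=2 cost=9
5. q=(5,17) nearest=3 d=10 new=(5,10) → add node 5 parent=3 cost=9
6. q=(8,0) nearest=4 d=1 new=(8,0) → add node 6 parent=4 cost=10
7. q=(5,16) nearest=5 d=6 new=(5,13) → blocked by [4,7]×[13,15], reject
8. q=(6,1) nearest=2 d=2 new=(6,1) → add node 7 parent=2 cost=8
9. q=(10,11) nearest=3 d=4 new=(9,10) → add node 8 parent=3 cost=9
10. q=(5,2) nearest=2 d=1 new=(5,2) → add node 9 parent=2 cost=7
11. q=(10,1) nearest=4 d=1 new=(10,1) → add node 10 parent=4 cost=10
12. q=(7,7) nearest=3 d=1 new=(7,7) → add node 11 parent=3 cost=7
13. q=(2,13) nearest=5 d=3 new=(2,13) → blocked by [0,3]×[9,13], reject
14. q=(7,5) nearest=2 d=2 new=(7,5) → add node 12 parent=2 cost=8
15. q=(5,18) nearest=5 d=8 new=(5,13) → blocked by [4,7]×[13,15], reject
16. q=(16,4) nearest=10 d=6 new=(13,4) → blocked by [13,15]×[2,6], reject
17. q=(14,0) nearest=10 d=4 new=(13,0) → add node 13 parent=10 cost=13
18. q=(0,2) nearest=0 d=1 new=(0,2) → add node 14 parent=0 cost=1; rewire 7→14 (7<8); rewire 9→14 (6<7)
19. q=(12,18) nearest=5 d=8 new=(8,13) → blocked by [8,11]×[12,16], reject
20. q=(14,2) nearest=13 d=2 new=(14,2) → blocked by [13,15]×[2,6], reject
21. q=(0,9) nearest=1 d=5 new=(0,7) → blocked by [0,2]×[6,9], reject
22. q=(13,8) nearest=8 d=4 new=(12,8) → add node 15 parent=8 cost=12
23. q=(13,6) nearest=15 d=2 new=(13,6) → blocked by [13,15]×[2,6], reject
24. q=(0,13) nearest=5 d=5 new=(2,13) → blocked by [0,3]×[9,13], reject
25. q=(14,8) nearest=15 d=2 new=(14,8) → add node 16 parent=15 cost=14
26. q=(0,4) nearest=14 d=2 new=(0,4) → add node 17 parent=14 cost=3
27. q=(12,7) nearest=15 d=1 new=(12,7) → add node 18 parent=15 cost=13
28. q=(13,12) nearest=8 d=4 new=(12,12) → blocked by [12,16]×[10,14], reject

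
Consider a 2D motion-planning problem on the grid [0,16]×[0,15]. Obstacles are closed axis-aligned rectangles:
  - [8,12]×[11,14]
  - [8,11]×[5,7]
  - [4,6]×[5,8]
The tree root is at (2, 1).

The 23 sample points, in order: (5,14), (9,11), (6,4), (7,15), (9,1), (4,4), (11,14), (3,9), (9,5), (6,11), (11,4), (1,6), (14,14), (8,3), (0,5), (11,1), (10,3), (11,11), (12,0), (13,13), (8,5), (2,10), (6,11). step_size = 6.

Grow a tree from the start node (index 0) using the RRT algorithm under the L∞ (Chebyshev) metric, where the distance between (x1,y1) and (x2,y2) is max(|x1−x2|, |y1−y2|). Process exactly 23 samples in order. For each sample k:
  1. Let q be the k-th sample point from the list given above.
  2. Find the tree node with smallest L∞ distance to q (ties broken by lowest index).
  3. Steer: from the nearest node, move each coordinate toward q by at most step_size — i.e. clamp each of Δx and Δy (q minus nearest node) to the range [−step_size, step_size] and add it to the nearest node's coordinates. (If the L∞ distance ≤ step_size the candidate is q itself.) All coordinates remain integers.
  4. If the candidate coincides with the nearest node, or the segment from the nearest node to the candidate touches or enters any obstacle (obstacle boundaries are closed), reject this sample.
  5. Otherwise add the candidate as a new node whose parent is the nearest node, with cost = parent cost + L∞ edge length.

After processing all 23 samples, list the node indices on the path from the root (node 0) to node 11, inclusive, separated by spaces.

Path: 0 1 3 11

1. q=(5,14) nearest=0 d=13 new=(5,7) → blocked by [4,6]×[5,8], reject
2. q=(9,11) nearest=0 d=10 new=(8,7) → blocked by [8,11]×[5,7], reject
3. q=(6,4) nearest=0 d=4 new=(6,4) → add node 1 parent=0 cost=4
4. q=(7,15) nearest=1 d=11 new=(7,10) → add node 2 parent=1 cost=10
5. q=(9,1) nearest=1 d=3 new=(9,1) → add node 3 parent=1 cost=7
6. q=(4,4) nearest=1 d=2 new=(4,4) → add node 4 parent=1 cost=6
7. q=(11,14) nearest=2 d=4 new=(11,14) → blocked by [8,12]×[11,14], reject
8. q=(3,9) nearest=2 d=4 new=(3,9) → add node 5 parent=2 cost=14
9. q=(9,5) nearest=1 d=3 new=(9,5) → blocked by [8,11]×[5,7], reject
10. q=(6,11) nearest=2 d=1 new=(6,11) → add node 6 parent=2 cost=11
11. q=(11,4) nearest=3 d=3 new=(11,4) → add node 7 parent=3 cost=10
12. q=(1,6) nearest=4 d=3 new=(1,6) → add node 8 parent=4 cost=9
13. q=(14,14) nearest=2 d=7 new=(13,14) → blocked by [8,12]×[11,14], reject
14. q=(8,3) nearest=1 d=2 new=(8,3) → add node 9 parent=1 cost=6
15. q=(0,5) nearest=8 d=1 new=(0,5) → add node 10 parent=8 cost=10
16. q=(11,1) nearest=3 d=2 new=(11,1) → add node 11 parent=3 cost=9
17. q=(10,3) nearest=7 d=1 new=(10,3) → add node 12 parent=7 cost=11
18. q=(11,11) nearest=2 d=4 new=(11,11) → blocked by [8,12]×[11,14], reject
19. q=(12,0) nearest=11 d=1 new=(12,0) → add node 13 parent=11 cost=10
20. q=(13,13) nearest=2 d=6 new=(13,13) → blocked by [8,12]×[11,14], reject
21. q=(8,5) nearest=1 d=2 new=(8,5) → blocked by [8,11]×[5,7], reject
22. q=(2,10) nearest=5 d=1 new=(2,10) → add node 14 parent=5 cost=15
23. q=(6,11) nearest=6 d=0 → coincident, reject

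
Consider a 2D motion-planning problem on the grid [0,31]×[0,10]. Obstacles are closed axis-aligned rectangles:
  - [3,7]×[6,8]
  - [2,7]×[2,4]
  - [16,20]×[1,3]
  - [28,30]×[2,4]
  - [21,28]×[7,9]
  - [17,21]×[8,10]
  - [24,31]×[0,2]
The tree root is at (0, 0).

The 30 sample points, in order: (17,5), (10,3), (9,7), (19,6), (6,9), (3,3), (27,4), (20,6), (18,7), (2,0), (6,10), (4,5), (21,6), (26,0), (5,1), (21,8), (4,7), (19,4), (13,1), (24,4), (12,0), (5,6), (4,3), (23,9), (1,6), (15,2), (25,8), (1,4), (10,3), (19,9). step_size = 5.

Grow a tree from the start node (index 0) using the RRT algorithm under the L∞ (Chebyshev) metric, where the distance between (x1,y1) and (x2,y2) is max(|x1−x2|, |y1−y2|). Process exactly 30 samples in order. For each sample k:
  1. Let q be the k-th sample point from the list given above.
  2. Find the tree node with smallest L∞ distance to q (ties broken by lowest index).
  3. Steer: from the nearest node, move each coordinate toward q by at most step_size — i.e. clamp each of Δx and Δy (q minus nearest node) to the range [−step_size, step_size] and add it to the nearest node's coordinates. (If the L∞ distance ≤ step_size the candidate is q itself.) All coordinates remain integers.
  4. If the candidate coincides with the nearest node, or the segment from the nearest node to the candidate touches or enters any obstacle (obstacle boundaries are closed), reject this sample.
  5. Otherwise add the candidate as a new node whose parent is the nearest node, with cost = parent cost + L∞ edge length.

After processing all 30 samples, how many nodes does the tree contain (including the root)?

1. q=(17,5) nearest=0 d=17 new=(5,5) → blocked by [2,7]×[2,4], reject
2. q=(10,3) nearest=0 d=10 new=(5,3) → blocked by [2,7]×[2,4], reject
3. q=(9,7) nearest=0 d=9 new=(5,5) → blocked by [2,7]×[2,4], reject
4. q=(19,6) nearest=0 d=19 new=(5,5) → blocked by [2,7]×[2,4], reject
5. q=(6,9) nearest=0 d=9 new=(5,5) → blocked by [2,7]×[2,4], reject
6. q=(3,3) nearest=0 d=3 new=(3,3) → blocked by [2,7]×[2,4], reject
7. q=(27,4) nearest=0 d=27 new=(5,4) → blocked by [2,7]×[2,4], reject
8. q=(20,6) nearest=0 d=20 new=(5,5) → blocked by [2,7]×[2,4], reject
9. q=(18,7) nearest=0 d=18 new=(5,5) → blocked by [2,7]×[2,4], reject
10. q=(2,0) nearest=0 d=2 new=(2,0) → add node 1 parent=0 cost=2
11. q=(6,10) nearest=0 d=10 new=(5,5) → blocked by [2,7]×[2,4], reject
12. q=(4,5) nearest=0 d=5 new=(4,5) → blocked by [2,7]×[2,4], reject
13. q=(21,6) nearest=1 d=19 new=(7,5) → blocked by [2,7]×[2,4], reject
14. q=(26,0) nearest=1 d=24 new=(7,0) → add node 2 parent=1 cost=7
15. q=(5,1) nearest=2 d=2 new=(5,1) → add node 3 parent=2 cost=9
16. q=(21,8) nearest=2 d=14 new=(12,5) → add node 4 parent=2 cost=12
17. q=(4,7) nearest=3 d=6 new=(4,6) → blocked by [3,7]×[6,8], reject
18. q=(19,4) nearest=4 d=7 new=(17,4) → add node 5 parent=4 cost=17
19. q=(13,1) nearest=4 d=4 new=(13,1) → add node 6 parent=4 cost=16
20. q=(24,4) nearest=5 d=7 new=(22,4) → add node 7 parent=5 cost=22
21. q=(12,0) nearest=6 d=1 new=(12,0) → add node 8 parent=6 cost=17
22. q=(5,6) nearest=3 d=5 new=(5,6) → blocked by [3,7]×[6,8], reject
23. q=(4,3) nearest=3 d=2 new=(4,3) → blocked by [2,7]×[2,4], reject
24. q=(23,9) nearest=7 d=5 new=(23,9) → blocked by [21,28]×[7,9], reject
25. q=(1,6) nearest=3 d=5 new=(1,6) → blocked by [2,7]×[2,4], reject
26. q=(15,2) nearest=5 d=2 new=(15,2) → blocked by [16,20]×[1,3], reject
27. q=(25,8) nearest=7 d=4 new=(25,8) → blocked by [21,28]×[7,9], reject
28. q=(1,4) nearest=0 d=4 new=(1,4) → add node 9 parent=0 cost=4
29. q=(10,3) nearest=4 d=2 new=(10,3) → add node 10 parent=4 cost=14
30. q=(19,9) nearest=5 d=5 new=(19,9) → blocked by [17,21]×[8,10], reject

Node count: 11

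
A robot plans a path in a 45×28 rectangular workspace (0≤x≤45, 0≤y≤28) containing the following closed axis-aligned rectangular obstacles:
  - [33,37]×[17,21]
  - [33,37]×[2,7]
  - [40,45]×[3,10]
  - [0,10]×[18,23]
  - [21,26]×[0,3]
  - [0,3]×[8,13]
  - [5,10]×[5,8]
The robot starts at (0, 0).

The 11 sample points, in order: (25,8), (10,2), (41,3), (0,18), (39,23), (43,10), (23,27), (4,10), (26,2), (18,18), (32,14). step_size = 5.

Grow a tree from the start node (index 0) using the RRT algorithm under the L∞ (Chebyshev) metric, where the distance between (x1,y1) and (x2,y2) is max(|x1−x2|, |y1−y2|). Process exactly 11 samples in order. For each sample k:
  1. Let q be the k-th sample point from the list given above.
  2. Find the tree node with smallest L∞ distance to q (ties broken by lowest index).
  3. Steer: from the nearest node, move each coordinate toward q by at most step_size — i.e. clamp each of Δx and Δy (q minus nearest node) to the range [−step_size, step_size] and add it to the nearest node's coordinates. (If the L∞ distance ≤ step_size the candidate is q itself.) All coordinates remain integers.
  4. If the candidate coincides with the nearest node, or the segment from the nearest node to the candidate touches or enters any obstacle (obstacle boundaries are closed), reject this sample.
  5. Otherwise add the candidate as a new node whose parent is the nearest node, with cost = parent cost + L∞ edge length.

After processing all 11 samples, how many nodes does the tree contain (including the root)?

Node count: 9

1. q=(25,8) nearest=0 d=25 new=(5,5) → blocked by [5,10]×[5,8], reject
2. q=(10,2) nearest=0 d=10 new=(5,2) → add node 1 parent=0 cost=5
3. q=(41,3) nearest=1 d=36 new=(10,3) → add node 2 parent=1 cost=10
4. q=(0,18) nearest=2 d=15 new=(5,8) → blocked by [5,10]×[5,8], reject
5. q=(39,23) nearest=2 d=29 new=(15,8) → add node 3 parent=2 cost=15
6. q=(43,10) nearest=3 d=28 new=(20,10) → add node 4 parent=3 cost=20
7. q=(23,27) nearest=4 d=17 new=(23,15) → add node 5 parent=4 cost=25
8. q=(4,10) nearest=2 d=7 new=(5,8) → blocked by [5,10]×[5,8], reject
9. q=(26,2) nearest=4 d=8 new=(25,5) → add node 6 parent=4 cost=25
10. q=(18,18) nearest=5 d=5 new=(18,18) → add node 7 parent=5 cost=30
11. q=(32,14) nearest=5 d=9 new=(28,14) → add node 8 parent=5 cost=30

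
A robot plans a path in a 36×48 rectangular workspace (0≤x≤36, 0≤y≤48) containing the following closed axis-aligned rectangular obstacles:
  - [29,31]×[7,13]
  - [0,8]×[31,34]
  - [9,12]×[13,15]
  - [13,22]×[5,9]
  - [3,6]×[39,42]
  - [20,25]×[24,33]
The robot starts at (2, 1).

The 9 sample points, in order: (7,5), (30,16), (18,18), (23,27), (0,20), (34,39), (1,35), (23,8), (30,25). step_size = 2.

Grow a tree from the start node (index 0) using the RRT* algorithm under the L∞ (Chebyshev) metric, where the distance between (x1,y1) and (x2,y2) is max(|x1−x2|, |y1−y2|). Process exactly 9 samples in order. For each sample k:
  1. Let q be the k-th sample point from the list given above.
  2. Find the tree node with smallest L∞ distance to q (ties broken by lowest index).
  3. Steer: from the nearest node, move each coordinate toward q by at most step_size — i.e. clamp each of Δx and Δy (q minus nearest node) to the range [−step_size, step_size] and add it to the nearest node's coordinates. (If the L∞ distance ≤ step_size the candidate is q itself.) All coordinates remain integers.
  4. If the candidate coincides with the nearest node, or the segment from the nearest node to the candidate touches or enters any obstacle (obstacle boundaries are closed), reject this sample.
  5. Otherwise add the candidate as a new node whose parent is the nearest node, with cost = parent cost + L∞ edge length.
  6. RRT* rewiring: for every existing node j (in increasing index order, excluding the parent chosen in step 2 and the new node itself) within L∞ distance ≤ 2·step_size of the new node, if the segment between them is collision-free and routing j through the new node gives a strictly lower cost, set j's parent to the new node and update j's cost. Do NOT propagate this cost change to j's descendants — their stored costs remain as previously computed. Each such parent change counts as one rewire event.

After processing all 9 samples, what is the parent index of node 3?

Parent of node 3: 2

1. q=(7,5) nearest=0 d=5 new=(4,3) → add node 1 parent=0 cost=2
2. q=(30,16) nearest=1 d=26 new=(6,5) → add node 2 parent=1 cost=4
3. q=(18,18) nearest=2 d=13 new=(8,7) → add node 3 parent=2 cost=6
4. q=(23,27) nearest=3 d=20 new=(10,9) → add node 4 parent=3 cost=8
5. q=(0,20) nearest=4 d=11 new=(8,11) → add node 5 parent=4 cost=10
6. q=(34,39) nearest=5 d=28 new=(10,13) → blocked by [9,12]×[13,15], reject
7. q=(1,35) nearest=5 d=24 new=(6,13) → add node 6 parent=5 cost=12
8. q=(23,8) nearest=4 d=13 new=(12,8) → add node 7 parent=4 cost=10
9. q=(30,25) nearest=7 d=18 new=(14,10) → blocked by [13,22]×[5,9], reject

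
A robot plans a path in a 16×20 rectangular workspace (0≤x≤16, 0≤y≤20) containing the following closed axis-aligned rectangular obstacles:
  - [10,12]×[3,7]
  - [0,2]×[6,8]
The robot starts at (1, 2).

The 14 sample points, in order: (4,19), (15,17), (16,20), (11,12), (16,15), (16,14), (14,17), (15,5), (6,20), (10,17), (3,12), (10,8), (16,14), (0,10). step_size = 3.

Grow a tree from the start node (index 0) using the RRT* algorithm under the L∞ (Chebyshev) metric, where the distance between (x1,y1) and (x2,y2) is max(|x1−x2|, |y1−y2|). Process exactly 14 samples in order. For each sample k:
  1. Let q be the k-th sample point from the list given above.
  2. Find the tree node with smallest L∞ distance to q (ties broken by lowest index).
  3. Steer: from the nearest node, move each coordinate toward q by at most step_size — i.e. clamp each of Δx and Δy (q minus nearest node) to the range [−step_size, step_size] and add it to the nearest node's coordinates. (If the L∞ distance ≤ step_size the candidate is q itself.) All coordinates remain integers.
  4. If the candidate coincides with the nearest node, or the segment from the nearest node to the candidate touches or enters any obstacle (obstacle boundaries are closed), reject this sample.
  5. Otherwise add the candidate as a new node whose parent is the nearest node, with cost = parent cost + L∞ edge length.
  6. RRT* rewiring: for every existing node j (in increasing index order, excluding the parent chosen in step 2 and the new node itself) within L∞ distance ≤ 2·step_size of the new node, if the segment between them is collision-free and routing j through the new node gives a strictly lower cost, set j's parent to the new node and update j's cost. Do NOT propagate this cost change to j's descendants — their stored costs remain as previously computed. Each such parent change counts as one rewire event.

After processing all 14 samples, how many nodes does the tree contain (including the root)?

Node count: 14

1. q=(4,19) nearest=0 d=17 new=(4,5) → add node 1 parent=0 cost=3
2. q=(15,17) nearest=1 d=12 new=(7,8) → add node 2 parent=1 cost=6
3. q=(16,20) nearest=2 d=12 new=(10,11) → add node 3 parent=2 cost=9
4. q=(11,12) nearest=3 d=1 new=(11,12) → add node 4 parent=3 cost=10
5. q=(16,15) nearest=4 d=5 new=(14,15) → add node 5 parent=4 cost=13
6. q=(16,14) nearest=5 d=2 new=(16,14) → add node 6 parent=5 cost=15
7. q=(14,17) nearest=5 d=2 new=(14,17) → add node 7 parent=5 cost=15
8. q=(15,5) nearest=3 d=6 new=(13,8) → add node 8 parent=3 cost=12
9. q=(6,20) nearest=4 d=8 new=(8,15) → add node 9 parent=4 cost=13
10. q=(10,17) nearest=9 d=2 new=(10,17) → add node 10 parent=9 cost=15
11. q=(3,12) nearest=2 d=4 new=(4,11) → add node 11 parent=2 cost=9
12. q=(10,8) nearest=2 d=3 new=(10,8) → add node 12 parent=2 cost=9
13. q=(16,14) nearest=6 d=0 → coincident, reject
14. q=(0,10) nearest=11 d=4 new=(1,10) → add node 13 parent=11 cost=12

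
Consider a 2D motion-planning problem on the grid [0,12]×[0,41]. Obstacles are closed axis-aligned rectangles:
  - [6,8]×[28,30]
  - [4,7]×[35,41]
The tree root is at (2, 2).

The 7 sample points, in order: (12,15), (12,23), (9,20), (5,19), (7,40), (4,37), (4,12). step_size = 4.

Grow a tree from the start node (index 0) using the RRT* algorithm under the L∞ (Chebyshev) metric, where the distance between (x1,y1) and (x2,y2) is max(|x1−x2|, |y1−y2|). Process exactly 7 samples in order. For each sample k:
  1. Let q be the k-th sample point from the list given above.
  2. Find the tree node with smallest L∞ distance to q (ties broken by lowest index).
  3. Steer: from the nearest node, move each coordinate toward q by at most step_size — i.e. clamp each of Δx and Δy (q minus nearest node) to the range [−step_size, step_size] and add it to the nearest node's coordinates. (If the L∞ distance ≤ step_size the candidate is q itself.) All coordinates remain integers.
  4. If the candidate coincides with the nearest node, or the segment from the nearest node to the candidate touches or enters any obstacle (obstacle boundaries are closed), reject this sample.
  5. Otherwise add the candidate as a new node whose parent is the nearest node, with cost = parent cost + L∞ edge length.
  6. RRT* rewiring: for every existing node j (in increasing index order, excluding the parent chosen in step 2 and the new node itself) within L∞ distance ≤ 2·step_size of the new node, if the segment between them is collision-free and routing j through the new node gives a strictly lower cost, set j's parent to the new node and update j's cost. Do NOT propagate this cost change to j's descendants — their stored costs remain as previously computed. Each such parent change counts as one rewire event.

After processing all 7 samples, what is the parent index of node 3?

1. q=(12,15) nearest=0 d=13 new=(6,6) → add node 1 parent=0 cost=4
2. q=(12,23) nearest=1 d=17 new=(10,10) → add node 2 parent=1 cost=8
3. q=(9,20) nearest=2 d=10 new=(9,14) → add node 3 parent=2 cost=12
4. q=(5,19) nearest=3 d=5 new=(5,18) → add node 4 parent=3 cost=16
5. q=(7,40) nearest=4 d=22 new=(7,22) → add node 5 parent=4 cost=20
6. q=(4,37) nearest=5 d=15 new=(4,26) → add node 6 parent=5 cost=24
7. q=(4,12) nearest=3 d=5 new=(5,12) → add node 7 parent=3 cost=16

Parent of node 3: 2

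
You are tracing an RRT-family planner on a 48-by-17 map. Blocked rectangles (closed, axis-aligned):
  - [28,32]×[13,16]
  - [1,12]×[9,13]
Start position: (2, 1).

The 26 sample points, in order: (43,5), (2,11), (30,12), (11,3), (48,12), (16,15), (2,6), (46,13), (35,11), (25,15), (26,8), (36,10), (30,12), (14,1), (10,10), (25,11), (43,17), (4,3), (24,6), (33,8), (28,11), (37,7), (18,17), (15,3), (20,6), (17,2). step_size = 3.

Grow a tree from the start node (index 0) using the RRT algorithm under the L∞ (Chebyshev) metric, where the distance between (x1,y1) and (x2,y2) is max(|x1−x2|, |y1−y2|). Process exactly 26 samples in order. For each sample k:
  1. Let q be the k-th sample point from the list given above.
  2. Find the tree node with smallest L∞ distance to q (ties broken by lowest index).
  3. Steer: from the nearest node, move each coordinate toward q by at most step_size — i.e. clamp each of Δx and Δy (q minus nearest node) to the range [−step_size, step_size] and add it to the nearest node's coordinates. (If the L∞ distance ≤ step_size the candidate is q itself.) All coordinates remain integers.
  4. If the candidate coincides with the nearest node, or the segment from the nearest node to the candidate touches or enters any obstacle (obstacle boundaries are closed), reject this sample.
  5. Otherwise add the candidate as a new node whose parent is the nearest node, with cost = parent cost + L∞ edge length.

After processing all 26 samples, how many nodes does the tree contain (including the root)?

Node count: 24

1. q=(43,5) nearest=0 d=41 new=(5,4) → add node 1 parent=0 cost=3
2. q=(2,11) nearest=1 d=7 new=(2,7) → add node 2 parent=1 cost=6
3. q=(30,12) nearest=1 d=25 new=(8,7) → add node 3 parent=1 cost=6
4. q=(11,3) nearest=3 d=4 new=(11,4) → add node 4 parent=3 cost=9
5. q=(48,12) nearest=4 d=37 new=(14,7) → add node 5 parent=4 cost=12
6. q=(16,15) nearest=3 d=8 new=(11,10) → blocked by [1,12]×[9,13], reject
7. q=(2,6) nearest=2 d=1 new=(2,6) → add node 6 parent=2 cost=7
8. q=(46,13) nearest=5 d=32 new=(17,10) → add node 7 parent=5 cost=15
9. q=(35,11) nearest=7 d=18 new=(20,11) → add node 8 parent=7 cost=18
10. q=(25,15) nearest=8 d=5 new=(23,14) → add node 9 parent=8 cost=21
11. q=(26,8) nearest=8 d=6 new=(23,8) → add node 10 parent=8 cost=21
12. q=(36,10) nearest=9 d=13 new=(26,11) → add node 11 parent=9 cost=24
13. q=(30,12) nearest=11 d=4 new=(29,12) → add node 12 parent=11 cost=27
14. q=(14,1) nearest=4 d=3 new=(14,1) → add node 13 parent=4 cost=12
15. q=(10,10) nearest=3 d=3 new=(10,10) → blocked by [1,12]×[9,13], reject
16. q=(25,11) nearest=11 d=1 new=(25,11) → add node 14 parent=11 cost=25
17. q=(43,17) nearest=12 d=14 new=(32,15) → blocked by [28,32]×[13,16], reject
18. q=(4,3) nearest=1 d=1 new=(4,3) → add node 15 parent=1 cost=4
19. q=(24,6) nearest=10 d=2 new=(24,6) → add node 16 parent=10 cost=23
20. q=(33,8) nearest=12 d=4 new=(32,9) → add node 17 parent=12 cost=30
21. q=(28,11) nearest=12 d=1 new=(28,11) → add node 18 parent=12 cost=28
22. q=(37,7) nearest=17 d=5 new=(35,7) → add node 19 parent=17 cost=33
23. q=(18,17) nearest=9 d=5 new=(20,17) → add node 20 parent=9 cost=24
24. q=(15,3) nearest=13 d=2 new=(15,3) → add node 21 parent=13 cost=14
25. q=(20,6) nearest=10 d=3 new=(20,6) → add node 22 parent=10 cost=24
26. q=(17,2) nearest=21 d=2 new=(17,2) → add node 23 parent=21 cost=16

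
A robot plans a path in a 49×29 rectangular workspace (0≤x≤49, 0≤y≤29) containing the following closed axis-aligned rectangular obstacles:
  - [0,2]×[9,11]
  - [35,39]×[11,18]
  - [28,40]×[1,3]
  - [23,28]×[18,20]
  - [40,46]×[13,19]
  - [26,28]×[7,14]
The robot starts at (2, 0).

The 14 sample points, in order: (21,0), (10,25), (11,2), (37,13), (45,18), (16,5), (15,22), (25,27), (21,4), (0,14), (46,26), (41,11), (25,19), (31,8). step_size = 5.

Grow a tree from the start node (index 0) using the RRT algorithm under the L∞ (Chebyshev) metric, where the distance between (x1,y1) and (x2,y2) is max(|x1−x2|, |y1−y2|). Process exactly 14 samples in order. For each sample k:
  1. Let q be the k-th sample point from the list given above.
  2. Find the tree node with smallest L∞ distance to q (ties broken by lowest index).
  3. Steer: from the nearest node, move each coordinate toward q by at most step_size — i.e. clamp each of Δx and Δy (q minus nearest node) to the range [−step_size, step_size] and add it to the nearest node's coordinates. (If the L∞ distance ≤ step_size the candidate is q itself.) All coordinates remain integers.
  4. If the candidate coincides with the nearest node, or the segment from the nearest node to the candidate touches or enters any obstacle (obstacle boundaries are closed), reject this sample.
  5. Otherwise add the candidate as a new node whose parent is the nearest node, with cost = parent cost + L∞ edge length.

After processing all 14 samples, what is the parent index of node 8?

1. q=(21,0) nearest=0 d=19 new=(7,0) → add node 1 parent=0 cost=5
2. q=(10,25) nearest=0 d=25 new=(7,5) → add node 2 parent=0 cost=5
3. q=(11,2) nearest=1 d=4 new=(11,2) → add node 3 parent=1 cost=9
4. q=(37,13) nearest=3 d=26 new=(16,7) → add node 4 parent=3 cost=14
5. q=(45,18) nearest=4 d=29 new=(21,12) → add node 5 parent=4 cost=19
6. q=(16,5) nearest=4 d=2 new=(16,5) → add node 6 parent=4 cost=16
7. q=(15,22) nearest=5 d=10 new=(16,17) → add node 7 parent=5 cost=24
8. q=(25,27) nearest=7 d=10 new=(21,22) → add node 8 parent=7 cost=29
9. q=(21,4) nearest=4 d=5 new=(21,4) → add node 9 parent=4 cost=19
10. q=(0,14) nearest=2 d=9 new=(2,10) → blocked by [0,2]×[9,11], reject
11. q=(46,26) nearest=5 d=25 new=(26,17) → add node 10 parent=5 cost=24
12. q=(41,11) nearest=10 d=15 new=(31,12) → add node 11 parent=10 cost=29
13. q=(25,19) nearest=10 d=2 new=(25,19) → blocked by [23,28]×[18,20], reject
14. q=(31,8) nearest=11 d=4 new=(31,8) → add node 12 parent=11 cost=33

Parent of node 8: 7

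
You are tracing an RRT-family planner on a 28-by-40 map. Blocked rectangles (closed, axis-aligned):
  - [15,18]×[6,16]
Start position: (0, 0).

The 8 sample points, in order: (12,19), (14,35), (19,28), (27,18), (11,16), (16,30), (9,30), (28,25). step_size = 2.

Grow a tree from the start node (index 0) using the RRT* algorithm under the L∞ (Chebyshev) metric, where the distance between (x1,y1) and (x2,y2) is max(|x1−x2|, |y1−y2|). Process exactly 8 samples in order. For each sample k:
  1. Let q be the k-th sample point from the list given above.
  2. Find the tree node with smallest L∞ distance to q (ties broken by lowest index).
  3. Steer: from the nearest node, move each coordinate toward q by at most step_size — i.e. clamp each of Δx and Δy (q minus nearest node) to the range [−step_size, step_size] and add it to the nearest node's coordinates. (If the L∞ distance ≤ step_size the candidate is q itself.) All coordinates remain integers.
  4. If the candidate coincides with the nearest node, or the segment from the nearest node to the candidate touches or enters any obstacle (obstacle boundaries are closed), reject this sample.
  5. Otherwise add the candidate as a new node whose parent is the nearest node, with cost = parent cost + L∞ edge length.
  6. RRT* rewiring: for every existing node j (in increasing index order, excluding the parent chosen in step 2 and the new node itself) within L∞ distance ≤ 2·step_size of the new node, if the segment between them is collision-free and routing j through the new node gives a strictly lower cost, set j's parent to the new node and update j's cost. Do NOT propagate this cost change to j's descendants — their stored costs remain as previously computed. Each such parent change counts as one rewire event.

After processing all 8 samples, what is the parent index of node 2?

Parent of node 2: 1

1. q=(12,19) nearest=0 d=19 new=(2,2) → add node 1 parent=0 cost=2
2. q=(14,35) nearest=1 d=33 new=(4,4) → add node 2 parent=1 cost=4
3. q=(19,28) nearest=2 d=24 new=(6,6) → add node 3 parent=2 cost=6
4. q=(27,18) nearest=3 d=21 new=(8,8) → add node 4 parent=3 cost=8
5. q=(11,16) nearest=4 d=8 new=(10,10) → add node 5 parent=4 cost=10
6. q=(16,30) nearest=5 d=20 new=(12,12) → add node 6 parent=5 cost=12
7. q=(9,30) nearest=6 d=18 new=(10,14) → add node 7 parent=6 cost=14
8. q=(28,25) nearest=6 d=16 new=(14,14) → add node 8 parent=6 cost=14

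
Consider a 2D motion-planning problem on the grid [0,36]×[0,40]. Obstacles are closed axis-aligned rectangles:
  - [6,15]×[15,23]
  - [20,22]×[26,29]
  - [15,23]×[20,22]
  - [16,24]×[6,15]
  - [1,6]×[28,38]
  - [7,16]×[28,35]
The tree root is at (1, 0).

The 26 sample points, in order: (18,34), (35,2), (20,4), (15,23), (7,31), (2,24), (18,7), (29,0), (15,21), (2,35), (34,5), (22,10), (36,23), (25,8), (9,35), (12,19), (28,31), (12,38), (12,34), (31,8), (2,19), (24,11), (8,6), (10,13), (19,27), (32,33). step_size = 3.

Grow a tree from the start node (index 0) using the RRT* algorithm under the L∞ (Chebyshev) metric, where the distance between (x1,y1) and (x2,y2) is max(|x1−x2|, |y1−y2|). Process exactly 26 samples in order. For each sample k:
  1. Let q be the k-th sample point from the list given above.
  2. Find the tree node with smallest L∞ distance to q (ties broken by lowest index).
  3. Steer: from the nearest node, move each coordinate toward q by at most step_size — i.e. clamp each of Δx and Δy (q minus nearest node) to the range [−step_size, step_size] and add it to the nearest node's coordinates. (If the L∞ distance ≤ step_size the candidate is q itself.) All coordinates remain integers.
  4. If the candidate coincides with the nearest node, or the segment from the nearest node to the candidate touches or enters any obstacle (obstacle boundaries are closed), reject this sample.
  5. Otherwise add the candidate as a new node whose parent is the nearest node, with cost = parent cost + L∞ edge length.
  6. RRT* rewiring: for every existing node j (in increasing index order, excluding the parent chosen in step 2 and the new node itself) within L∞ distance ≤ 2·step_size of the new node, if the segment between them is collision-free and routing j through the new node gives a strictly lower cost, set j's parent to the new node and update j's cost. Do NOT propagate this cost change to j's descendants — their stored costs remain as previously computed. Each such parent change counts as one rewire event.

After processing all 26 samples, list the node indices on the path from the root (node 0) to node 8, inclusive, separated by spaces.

1. q=(18,34) nearest=0 d=34 new=(4,3) → add node 1 parent=0 cost=3
2. q=(35,2) nearest=1 d=31 new=(7,2) → add node 2 parent=1 cost=6
3. q=(20,4) nearest=2 d=13 new=(10,4) → add node 3 parent=2 cost=9
4. q=(15,23) nearest=3 d=19 new=(13,7) → add node 4 parent=3 cost=12
5. q=(7,31) nearest=4 d=24 new=(10,10) → add node 5 parent=4 cost=15
6. q=(2,24) nearest=5 d=14 new=(7,13) → add node 6 parent=5 cost=18
7. q=(18,7) nearest=4 d=5 new=(16,7) → blocked by [16,24]×[6,15], reject
8. q=(29,0) nearest=4 d=16 new=(16,4) → add node 7 parent=4 cost=15
9. q=(15,21) nearest=6 d=8 new=(10,16) → blocked by [6,15]×[15,23], reject
10. q=(2,35) nearest=6 d=22 new=(4,16) → add node 8 parent=6 cost=21
11. q=(34,5) nearest=7 d=18 new=(19,5) → add node 9 parent=7 cost=18
12. q=(22,10) nearest=9 d=5 new=(22,8) → blocked by [16,24]×[6,15], reject
13. q=(36,23) nearest=9 d=18 new=(22,8) → blocked by [16,24]×[6,15], reject
14. q=(25,8) nearest=9 d=6 new=(22,8) → blocked by [16,24]×[6,15], reject
15. q=(9,35) nearest=8 d=19 new=(7,19) → blocked by [6,15]×[15,23], reject
16. q=(12,19) nearest=6 d=6 new=(10,16) → blocked by [6,15]×[15,23], reject
17. q=(28,31) nearest=5 d=21 new=(13,13) → add node 10 parent=5 cost=18
18. q=(12,38) nearest=8 d=22 new=(7,19) → blocked by [6,15]×[15,23], reject
19. q=(12,34) nearest=8 d=18 new=(7,19) → blocked by [6,15]×[15,23], reject
20. q=(31,8) nearest=9 d=12 new=(22,8) → blocked by [16,24]×[6,15], reject
21. q=(2,19) nearest=8 d=3 new=(2,19) → add node 11 parent=8 cost=24
22. q=(24,11) nearest=9 d=6 new=(22,8) → blocked by [16,24]×[6,15], reject
23. q=(8,6) nearest=3 d=2 new=(8,6) → add node 12 parent=3 cost=11
24. q=(10,13) nearest=5 d=3 new=(10,13) → add node 13 parent=5 cost=18
25. q=(19,27) nearest=6 d=14 new=(10,16) → blocked by [6,15]×[15,23], reject
26. q=(32,33) nearest=10 d=20 new=(16,16) → blocked by [6,15]×[15,23], reject

Path: 0 1 2 3 4 5 6 8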